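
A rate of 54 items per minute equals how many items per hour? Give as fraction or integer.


Converting from per minute to per hour
Rate = 54 items per minute
Multiply by 60: 54 * 60
= 3240 items per hour

3240


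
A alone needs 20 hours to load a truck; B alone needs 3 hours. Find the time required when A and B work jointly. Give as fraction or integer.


Rate of A = 1/20 job per hour
Rate of B = 1/3 job per hour
Combined rate = 1/20 + 1/3
Find common denominator: (3 + 20)/(20*3) = 23/60
Combined rate = 23/60 job per hour
Time together = 1 / (23/60) = 60/23 hours

60/23


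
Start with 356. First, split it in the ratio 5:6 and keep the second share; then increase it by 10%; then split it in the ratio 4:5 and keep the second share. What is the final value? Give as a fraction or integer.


Start with 356.
Step 1: Split 5:6, second share = 356 * 6/11 = 2136/11
Step 2: Increase by 10%: 2136/11 * 110/100 = 1068/5
Step 3: Split 4:5, second share = 1068/5 * 5/9 = 356/3
Final result = 356/3

356/3


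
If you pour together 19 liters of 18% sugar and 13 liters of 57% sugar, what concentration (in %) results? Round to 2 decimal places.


Solute in mixture 1 = 18% of 19 L = 19*18/100 = 171/50 L
Solute in mixture 2 = 57% of 13 L = 13*57/100 = 741/100 L
Total solute = 171/50 + 741/100 = 1083/100 L
Total volume = 19 + 13 = 32 L
Final concentration = 1083/100/32 * 100 = 33.84%

33.84


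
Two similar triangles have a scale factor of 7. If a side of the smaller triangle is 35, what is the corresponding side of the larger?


Similar triangles have proportional sides
Scale factor = 7
Smaller side = 35
Corresponding larger side = 35 * 7
= 245

245


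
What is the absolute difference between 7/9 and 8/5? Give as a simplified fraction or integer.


Simplify: 7/9 = 7/9 and 8/5 = 8/5
Find common denominator: LCD = 45
Convert: 35/45 and 72/45
Difference = |35 - 72|/45 = 37/45
Simplified = 37/45

37/45


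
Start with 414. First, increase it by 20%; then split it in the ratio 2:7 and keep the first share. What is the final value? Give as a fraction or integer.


Start with 414.
Step 1: Increase by 20%: 414 * 120/100 = 2484/5
Step 2: Split 2:7, first share = 2484/5 * 2/9 = 552/5
Final result = 552/5

552/5


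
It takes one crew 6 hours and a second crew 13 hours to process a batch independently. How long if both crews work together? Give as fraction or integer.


Rate of A = 1/6 job per hour
Rate of B = 1/13 job per hour
Combined rate = 1/6 + 1/13
Find common denominator: (13 + 6)/(6*13) = 19/78
Combined rate = 19/78 job per hour
Time together = 1 / (19/78) = 78/19 hours

78/19


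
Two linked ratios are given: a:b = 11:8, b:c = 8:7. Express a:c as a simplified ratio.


Given a:b = 11:8 and b:c = 8:7
Make b consistent. Multiply first ratio by 8: a:b = 88:64
Multiply second ratio by 8: b:c = 64:56
Now b = 64 in both, so a:b:c = 88:64:56
Therefore a:c = 88:56
Simplify by GCD: a:c = 11:7

11:7


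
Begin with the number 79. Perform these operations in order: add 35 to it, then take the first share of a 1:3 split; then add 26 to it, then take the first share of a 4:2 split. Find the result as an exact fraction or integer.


Start with 79.
Step 1: Add 35: 79+35=114; split 1:3 first = 114*1/4 = 57/2
Step 2: Add 26: 57/2+26=109/2; split 4:2 first = 109/2*4/6 = 109/3
Final result = 109/3

109/3


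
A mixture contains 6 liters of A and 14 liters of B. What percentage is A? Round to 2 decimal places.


Volume of A = 6 L
Volume of B = 14 L
Total volume = 6 + 14 = 20 L
Percentage of A = (6/20) * 100
= 30.00%

30.00


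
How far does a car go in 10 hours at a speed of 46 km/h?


Using distance = speed * time
Speed = 46 km/h
Time = 10 hours
Distance = 46 * 10
= 460 km

460


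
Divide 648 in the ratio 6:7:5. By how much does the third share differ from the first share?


Total parts = 6 + 7 + 5 = 18
Value per part = 648 / 18 = 36
Shares: 6*36=216, 7*36=252, 5*36=180
Third share = 180, first share = 216
Difference = |180 - 216| = 36

36


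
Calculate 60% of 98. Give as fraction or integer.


Compute 60% of 98
Convert percentage: 60% = 60/100
Multiply: 98 * 60/100
= 5880/100
= 294/5

294/5


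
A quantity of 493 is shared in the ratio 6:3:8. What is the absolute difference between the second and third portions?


Total parts = 6 + 3 + 8 = 17
Value per part = 493 / 17 = 29
Shares: 6*29=174, 3*29=87, 8*29=232
Second share = 87, third share = 232
Difference = |87 - 232| = 145

145


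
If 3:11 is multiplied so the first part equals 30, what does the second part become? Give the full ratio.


Original ratio: 3:11
First term target: 30
Scale factor = 30 / 3 = 10
Multiply second term: 11 * 10 = 110
Equivalent ratio = 30:110

30:110


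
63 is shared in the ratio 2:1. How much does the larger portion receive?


Total parts = 2 + 1 = 3
Value per part = 63 / 3 = 21
First share = 2 * 21 = 42
Second share = 1 * 21 = 21
Larger share = 42

42


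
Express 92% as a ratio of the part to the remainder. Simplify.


Part = 92%, Remainder = 8%
Ratio = 92:8
GCD(92, 8) = 4
Simplify: 23:2 = 23:2

23:2


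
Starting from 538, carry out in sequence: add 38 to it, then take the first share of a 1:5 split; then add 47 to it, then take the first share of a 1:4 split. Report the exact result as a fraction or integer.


Start with 538.
Step 1: Add 38: 538+38=576; split 1:5 first = 576*1/6 = 96
Step 2: Add 47: 96+47=143; split 1:4 first = 143*1/5 = 143/5
Final result = 143/5

143/5


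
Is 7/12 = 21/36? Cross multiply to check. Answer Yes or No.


Cross multiply to check 7/12 = 21/36
Left cross product: 7 * 36 = 252
Right cross product: 12 * 21 = 252
252 = 252
Equal, so proportions match => Yes

Yes


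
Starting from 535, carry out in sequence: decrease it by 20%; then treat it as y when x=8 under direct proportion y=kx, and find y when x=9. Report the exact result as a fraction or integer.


Start with 535.
Step 1: Decrease by 20%: 535 * 80/100 = 428
Step 2: Direct prop: k = (428)/8; new y = k*9 = 428*9/8 = 963/2
Final result = 963/2

963/2


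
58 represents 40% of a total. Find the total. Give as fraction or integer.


Given: 58 is 40% of the whole
Set up: 58 = 40/100 * whole
whole = 58 * 100 / 40
whole = 5800 / 40
whole = 145

145


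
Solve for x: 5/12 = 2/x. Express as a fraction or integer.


Setting up: 5/12 = 2/x
Cross multiply: 5 * x = 12 * 2
5x = 24
x = 24/5
x = 24/5

24/5


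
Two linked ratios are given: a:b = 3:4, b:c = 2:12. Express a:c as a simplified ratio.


Given a:b = 3:4 and b:c = 2:12
Make b consistent. Multiply first ratio by 2: a:b = 6:8
Multiply second ratio by 4: b:c = 8:48
Now b = 8 in both, so a:b:c = 6:8:48
Therefore a:c = 6:48
Simplify by GCD: a:c = 1:8

1:8


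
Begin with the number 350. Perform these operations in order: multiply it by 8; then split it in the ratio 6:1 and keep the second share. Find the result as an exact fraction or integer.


Start with 350.
Step 1: Multiply by 8: 350 * 8 = 2800
Step 2: Split 6:1, second share = 2800 * 1/7 = 400
Final result = 400

400


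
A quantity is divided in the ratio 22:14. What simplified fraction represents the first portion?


Total parts = 22 + 14 = 36
First part fraction = 22/36
Simplify: 22/36 = 11/18

11/18


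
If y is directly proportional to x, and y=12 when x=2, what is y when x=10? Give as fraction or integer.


Direct proportion: y = kx
Find k: k = 12/2 = 6
Compute y at x=10: y = 6 * 10
y = 60

60


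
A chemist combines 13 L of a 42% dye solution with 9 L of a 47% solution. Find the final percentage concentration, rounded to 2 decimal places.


Solute in mixture 1 = 42% of 13 L = 13*42/100 = 273/50 L
Solute in mixture 2 = 47% of 9 L = 9*47/100 = 423/100 L
Total solute = 273/50 + 423/100 = 969/100 L
Total volume = 13 + 9 = 22 L
Final concentration = 969/100/22 * 100 = 44.05%

44.05


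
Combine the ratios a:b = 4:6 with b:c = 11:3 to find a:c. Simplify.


Given a:b = 4:6 and b:c = 11:3
Make b consistent. Multiply first ratio by 11: a:b = 44:66
Multiply second ratio by 6: b:c = 66:18
Now b = 66 in both, so a:b:c = 44:66:18
Therefore a:c = 44:18
Simplify by GCD: a:c = 22:9

22:9


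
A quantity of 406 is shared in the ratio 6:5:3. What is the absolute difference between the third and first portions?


Total parts = 6 + 5 + 3 = 14
Value per part = 406 / 14 = 29
Shares: 6*29=174, 5*29=145, 3*29=87
Third share = 87, first share = 174
Difference = |87 - 174| = 87

87


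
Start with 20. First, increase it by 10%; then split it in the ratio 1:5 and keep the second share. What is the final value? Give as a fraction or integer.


Start with 20.
Step 1: Increase by 10%: 20 * 110/100 = 22
Step 2: Split 1:5, second share = 22 * 5/6 = 55/3
Final result = 55/3

55/3


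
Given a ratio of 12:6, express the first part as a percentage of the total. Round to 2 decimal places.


Total parts = 12 + 6 = 18
First part fraction = 12/18
Percentage = (12/18) * 100
= 0.666667 * 100
= 66.67%

66.67


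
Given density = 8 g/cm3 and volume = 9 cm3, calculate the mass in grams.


Using mass = density * volume
Density = 8 g/cm3
Volume = 9 cm3
Mass = 8 * 9
= 72 g

72


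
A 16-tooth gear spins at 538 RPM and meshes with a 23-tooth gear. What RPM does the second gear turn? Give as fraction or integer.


Gear ratio: teeth_A * RPM_A = teeth_B * RPM_B
16 * 538 = 23 * RPM_B
8608 = 23 * RPM_B
RPM_B = 8608 / 23
RPM_B = 8608/23

8608/23


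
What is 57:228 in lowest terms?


Find GCD(57, 228)
GCD = 57
Divide both by 57: 57/57 = 1, 228/57 = 4
Simplified ratio = 1:4

1:4


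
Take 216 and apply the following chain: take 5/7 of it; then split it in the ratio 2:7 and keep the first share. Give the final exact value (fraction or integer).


Start with 216.
Step 1: Take 5/7: 216 * 5/7 = 1080/7
Step 2: Split 2:7, first share = 1080/7 * 2/9 = 240/7
Final result = 240/7

240/7


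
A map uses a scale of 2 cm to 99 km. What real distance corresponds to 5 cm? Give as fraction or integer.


Map scale: 2 cm = 99 km
Measured distance on map = 5 cm
Set up proportion: 5 * 99 / 2
= 495 / 2
= 495/2 km

495/2


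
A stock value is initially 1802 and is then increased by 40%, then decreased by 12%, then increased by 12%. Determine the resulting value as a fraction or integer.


Start: 1802
Step 1: increase by 40% => multiply by 140/100
  1802 * 140/100 = 12614/5
Step 2: decrease by 12% => multiply by 88/100
  12614/5 * 88/100 = 277508/125
Step 3: increase by 12% => multiply by 112/100
  277508/125 * 112/100 = 7770224/3125
Final value = 7770224/3125

7770224/3125


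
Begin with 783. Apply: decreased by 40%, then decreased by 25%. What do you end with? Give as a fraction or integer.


Start: 783
Step 1: decrease by 40% => multiply by 60/100
  783 * 60/100 = 2349/5
Step 2: decrease by 25% => multiply by 75/100
  2349/5 * 75/100 = 7047/20
Final value = 7047/20

7047/20


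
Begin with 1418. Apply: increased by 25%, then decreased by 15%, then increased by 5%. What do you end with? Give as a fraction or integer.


Start: 1418
Step 1: increase by 25% => multiply by 125/100
  1418 * 125/100 = 3545/2
Step 2: decrease by 15% => multiply by 85/100
  3545/2 * 85/100 = 12053/8
Step 3: increase by 5% => multiply by 105/100
  12053/8 * 105/100 = 253113/160
Final value = 253113/160

253113/160


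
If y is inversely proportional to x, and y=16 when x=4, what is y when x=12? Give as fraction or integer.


Inverse proportion: y = k/x
Find k: k = 4 * 16 = 64
Compute y at x=12: y = 64/12
y = 16/3

16/3


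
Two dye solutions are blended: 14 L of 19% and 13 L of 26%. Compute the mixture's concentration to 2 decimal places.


Solute in mixture 1 = 19% of 14 L = 14*19/100 = 133/50 L
Solute in mixture 2 = 26% of 13 L = 13*26/100 = 169/50 L
Total solute = 133/50 + 169/50 = 151/25 L
Total volume = 14 + 13 = 27 L
Final concentration = 151/25/27 * 100 = 22.37%

22.37


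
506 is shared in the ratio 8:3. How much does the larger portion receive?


Total parts = 8 + 3 = 11
Value per part = 506 / 11 = 46
First share = 8 * 46 = 368
Second share = 3 * 46 = 138
Larger share = 368

368


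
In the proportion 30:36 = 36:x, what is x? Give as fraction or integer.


Setting up: 30/36 = 36/x
Cross multiply: 30 * x = 36 * 36
30x = 1296
x = 1296/30
x = 216/5

216/5


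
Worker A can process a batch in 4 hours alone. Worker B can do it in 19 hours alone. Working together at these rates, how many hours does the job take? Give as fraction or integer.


Rate of A = 1/4 job per hour
Rate of B = 1/19 job per hour
Combined rate = 1/4 + 1/19
Find common denominator: (19 + 4)/(4*19) = 23/76
Combined rate = 23/76 job per hour
Time together = 1 / (23/76) = 76/23 hours

76/23


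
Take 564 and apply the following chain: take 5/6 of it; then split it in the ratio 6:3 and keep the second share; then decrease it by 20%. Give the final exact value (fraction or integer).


Start with 564.
Step 1: Take 5/6: 564 * 5/6 = 470
Step 2: Split 6:3, second share = 470 * 3/9 = 470/3
Step 3: Decrease by 20%: 470/3 * 80/100 = 376/3
Final result = 376/3

376/3


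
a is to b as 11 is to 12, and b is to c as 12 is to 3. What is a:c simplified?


Given a:b = 11:12 and b:c = 12:3
Make b consistent. Multiply first ratio by 12: a:b = 132:144
Multiply second ratio by 12: b:c = 144:36
Now b = 144 in both, so a:b:c = 132:144:36
Therefore a:c = 132:36
Simplify by GCD: a:c = 11:3

11:3


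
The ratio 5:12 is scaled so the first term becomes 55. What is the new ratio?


Original ratio: 5:12
First term target: 55
Scale factor = 55 / 5 = 11
Multiply second term: 12 * 11 = 132
Equivalent ratio = 55:132

55:132


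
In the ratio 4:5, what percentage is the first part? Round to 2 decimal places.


Total parts = 4 + 5 = 9
First part fraction = 4/9
Percentage = (4/9) * 100
= 0.444444 * 100
= 44.44%

44.44


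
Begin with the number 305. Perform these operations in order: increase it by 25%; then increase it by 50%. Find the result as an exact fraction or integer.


Start with 305.
Step 1: Increase by 25%: 305 * 125/100 = 1525/4
Step 2: Increase by 50%: 1525/4 * 150/100 = 4575/8
Final result = 4575/8

4575/8


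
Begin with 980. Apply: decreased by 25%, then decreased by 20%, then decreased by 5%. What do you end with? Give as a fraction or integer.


Start: 980
Step 1: decrease by 25% => multiply by 75/100
  980 * 75/100 = 735
Step 2: decrease by 20% => multiply by 80/100
  735 * 80/100 = 588
Step 3: decrease by 5% => multiply by 95/100
  588 * 95/100 = 2793/5
Final value = 2793/5

2793/5


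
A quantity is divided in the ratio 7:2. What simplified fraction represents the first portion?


Total parts = 7 + 2 = 9
First part fraction = 7/9
Simplify: 7/9 = 7/9

7/9


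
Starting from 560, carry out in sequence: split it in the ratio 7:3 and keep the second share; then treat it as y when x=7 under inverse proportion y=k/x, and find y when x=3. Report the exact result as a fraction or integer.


Start with 560.
Step 1: Split 7:3, second share = 560 * 3/10 = 168
Step 2: Inverse prop: k = (168)*7; new y = k/3 = 168*7/3 = 392
Final result = 392

392


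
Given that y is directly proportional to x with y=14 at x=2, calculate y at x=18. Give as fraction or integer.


Direct proportion: y = kx
Find k: k = 14/2 = 7
Compute y at x=18: y = 7 * 18
y = 126

126


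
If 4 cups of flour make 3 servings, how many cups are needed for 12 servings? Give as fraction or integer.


Original: 4 cups for 3 servings
Target servings = 12
Scaling factor = 12/3
New amount = 4 * 12/3
= 48/3
= 16 cups

16


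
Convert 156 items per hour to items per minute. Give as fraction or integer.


Converting from per hour to per minute
Rate = 156 items per hour
Divide by 60: 156/60
= 13/5 items per minute

13/5


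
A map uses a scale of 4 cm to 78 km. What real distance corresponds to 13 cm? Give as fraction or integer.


Map scale: 4 cm = 78 km
Measured distance on map = 13 cm
Set up proportion: 13 * 78 / 4
= 1014 / 4
= 507/2 km

507/2


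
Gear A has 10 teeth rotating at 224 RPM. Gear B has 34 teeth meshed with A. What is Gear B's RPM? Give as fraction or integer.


Gear ratio: teeth_A * RPM_A = teeth_B * RPM_B
10 * 224 = 34 * RPM_B
2240 = 34 * RPM_B
RPM_B = 2240 / 34
RPM_B = 1120/17

1120/17


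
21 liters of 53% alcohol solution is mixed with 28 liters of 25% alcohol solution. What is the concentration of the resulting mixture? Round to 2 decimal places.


Solute in mixture 1 = 53% of 21 L = 21*53/100 = 1113/100 L
Solute in mixture 2 = 25% of 28 L = 28*25/100 = 7 L
Total solute = 1113/100 + 7 = 1813/100 L
Total volume = 21 + 28 = 49 L
Final concentration = 1813/100/49 * 100 = 37.00%

37.00


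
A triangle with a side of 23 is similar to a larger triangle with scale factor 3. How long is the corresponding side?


Similar triangles have proportional sides
Scale factor = 3
Smaller side = 23
Corresponding larger side = 23 * 3
= 69

69


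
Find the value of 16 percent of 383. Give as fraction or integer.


Compute 16% of 383
Convert percentage: 16% = 16/100
Multiply: 383 * 16/100
= 6128/100
= 1532/25

1532/25


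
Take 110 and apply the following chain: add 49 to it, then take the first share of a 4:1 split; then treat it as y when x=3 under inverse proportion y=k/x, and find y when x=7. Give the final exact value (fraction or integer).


Start with 110.
Step 1: Add 49: 110+49=159; split 4:1 first = 159*4/5 = 636/5
Step 2: Inverse prop: k = (636/5)*3; new y = k/7 = 636/5*3/7 = 1908/35
Final result = 1908/35

1908/35


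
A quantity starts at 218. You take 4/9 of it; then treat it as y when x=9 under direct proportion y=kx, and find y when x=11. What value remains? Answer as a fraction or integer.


Start with 218.
Step 1: Take 4/9: 218 * 4/9 = 872/9
Step 2: Direct prop: k = (872/9)/9; new y = k*11 = 872/9*11/9 = 9592/81
Final result = 9592/81

9592/81


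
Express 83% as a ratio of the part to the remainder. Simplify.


Part = 83%, Remainder = 17%
Ratio = 83:17
GCD(83, 17) = 1
Simplify: 83:17 = 83:17

83:17


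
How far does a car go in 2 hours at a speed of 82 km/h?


Using distance = speed * time
Speed = 82 km/h
Time = 2 hours
Distance = 82 * 2
= 164 km

164


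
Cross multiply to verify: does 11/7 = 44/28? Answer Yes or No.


Cross multiply to check 11/7 = 44/28
Left cross product: 11 * 28 = 308
Right cross product: 7 * 44 = 308
308 = 308
Equal, so proportions match => Yes

Yes


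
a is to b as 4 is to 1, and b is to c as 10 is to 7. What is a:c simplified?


Given a:b = 4:1 and b:c = 10:7
Make b consistent. Multiply first ratio by 10: a:b = 40:10
Multiply second ratio by 1: b:c = 10:7
Now b = 10 in both, so a:b:c = 40:10:7
Therefore a:c = 40:7
Simplify by GCD: a:c = 40:7

40:7


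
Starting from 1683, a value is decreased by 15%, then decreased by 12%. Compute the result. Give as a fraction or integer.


Start: 1683
Step 1: decrease by 15% => multiply by 85/100
  1683 * 85/100 = 28611/20
Step 2: decrease by 12% => multiply by 88/100
  28611/20 * 88/100 = 314721/250
Final value = 314721/250

314721/250


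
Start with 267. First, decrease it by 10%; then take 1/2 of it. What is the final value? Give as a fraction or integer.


Start with 267.
Step 1: Decrease by 10%: 267 * 90/100 = 2403/10
Step 2: Take 1/2: 2403/10 * 1/2 = 2403/20
Final result = 2403/20

2403/20


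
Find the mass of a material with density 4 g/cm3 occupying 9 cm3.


Using mass = density * volume
Density = 4 g/cm3
Volume = 9 cm3
Mass = 4 * 9
= 36 g

36


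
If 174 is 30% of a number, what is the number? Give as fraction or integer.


Given: 174 is 30% of the whole
Set up: 174 = 30/100 * whole
whole = 174 * 100 / 30
whole = 17400 / 30
whole = 580

580


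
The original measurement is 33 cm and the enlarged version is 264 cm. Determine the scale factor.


Original length = 33 cm
Scaled length = 264 cm
Scale factor = 264 / 33
= 8

8


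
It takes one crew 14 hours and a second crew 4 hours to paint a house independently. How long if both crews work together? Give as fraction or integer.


Rate of A = 1/14 job per hour
Rate of B = 1/4 job per hour
Combined rate = 1/14 + 1/4
Find common denominator: (4 + 14)/(14*4) = 18/56
Combined rate = 9/28 job per hour
Time together = 1 / (9/28) = 28/9 hours

28/9


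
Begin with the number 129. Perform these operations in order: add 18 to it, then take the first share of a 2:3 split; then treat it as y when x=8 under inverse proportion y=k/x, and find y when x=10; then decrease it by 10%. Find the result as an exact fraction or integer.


Start with 129.
Step 1: Add 18: 129+18=147; split 2:3 first = 147*2/5 = 294/5
Step 2: Inverse prop: k = (294/5)*8; new y = k/10 = 294/5*8/10 = 1176/25
Step 3: Decrease by 10%: 1176/25 * 90/100 = 5292/125
Final result = 5292/125

5292/125


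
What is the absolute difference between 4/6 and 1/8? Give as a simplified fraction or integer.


Simplify: 4/6 = 2/3 and 1/8 = 1/8
Find common denominator: LCD = 24
Convert: 16/24 and 3/24
Difference = |16 - 3|/24 = 13/24
Simplified = 13/24

13/24


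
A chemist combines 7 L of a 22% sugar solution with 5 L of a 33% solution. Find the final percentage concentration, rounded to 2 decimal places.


Solute in mixture 1 = 22% of 7 L = 7*22/100 = 77/50 L
Solute in mixture 2 = 33% of 5 L = 5*33/100 = 33/20 L
Total solute = 77/50 + 33/20 = 319/100 L
Total volume = 7 + 5 = 12 L
Final concentration = 319/100/12 * 100 = 26.58%

26.58


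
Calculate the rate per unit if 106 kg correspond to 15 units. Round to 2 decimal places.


Total kg = 106
Number of units = 15
Unit rate = 106 / 15
= 7.07 kg per unit

7.07


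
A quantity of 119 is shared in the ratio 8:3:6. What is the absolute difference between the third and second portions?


Total parts = 8 + 3 + 6 = 17
Value per part = 119 / 17 = 7
Shares: 8*7=56, 3*7=21, 6*7=42
Third share = 42, second share = 21
Difference = |42 - 21| = 21

21


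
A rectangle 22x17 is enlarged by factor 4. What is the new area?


Original dimensions: 22 x 17
Enlargement factor = 4
New width = 22 * 4 = 88
New height = 17 * 4 = 68
New area = 88 * 68 = 5984

5984


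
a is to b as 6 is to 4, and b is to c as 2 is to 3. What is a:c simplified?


Given a:b = 6:4 and b:c = 2:3
Make b consistent. Multiply first ratio by 2: a:b = 12:8
Multiply second ratio by 4: b:c = 8:12
Now b = 8 in both, so a:b:c = 12:8:12
Therefore a:c = 12:12
Simplify by GCD: a:c = 1:1

1:1


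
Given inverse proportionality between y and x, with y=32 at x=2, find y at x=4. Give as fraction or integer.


Inverse proportion: y = k/x
Find k: k = 2 * 32 = 64
Compute y at x=4: y = 64/4
y = 16

16


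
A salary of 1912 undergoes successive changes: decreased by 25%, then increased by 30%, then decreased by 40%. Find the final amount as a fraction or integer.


Start: 1912
Step 1: decrease by 25% => multiply by 75/100
  1912 * 75/100 = 1434
Step 2: increase by 30% => multiply by 130/100
  1434 * 130/100 = 9321/5
Step 3: decrease by 40% => multiply by 60/100
  9321/5 * 60/100 = 27963/25
Final value = 27963/25

27963/25


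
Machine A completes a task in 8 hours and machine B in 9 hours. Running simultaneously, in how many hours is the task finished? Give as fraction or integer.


Rate of A = 1/8 job per hour
Rate of B = 1/9 job per hour
Combined rate = 1/8 + 1/9
Find common denominator: (9 + 8)/(8*9) = 17/72
Combined rate = 17/72 job per hour
Time together = 1 / (17/72) = 72/17 hours

72/17


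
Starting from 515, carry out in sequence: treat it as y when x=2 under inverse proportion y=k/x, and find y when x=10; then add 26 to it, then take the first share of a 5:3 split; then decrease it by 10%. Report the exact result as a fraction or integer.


Start with 515.
Step 1: Inverse prop: k = (515)*2; new y = k/10 = 515*2/10 = 103
Step 2: Add 26: 103+26=129; split 5:3 first = 129*5/8 = 645/8
Step 3: Decrease by 10%: 645/8 * 90/100 = 1161/16
Final result = 1161/16

1161/16


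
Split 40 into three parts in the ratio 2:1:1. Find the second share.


Ratio = 2:1:1
Total parts = 2 + 1 + 1 = 4
Value per part = 40 / 4 = 10
First share = 2 * 10 = 20
Middle share = 1 * 10 = 10
Third share = 1 * 10 = 10

10


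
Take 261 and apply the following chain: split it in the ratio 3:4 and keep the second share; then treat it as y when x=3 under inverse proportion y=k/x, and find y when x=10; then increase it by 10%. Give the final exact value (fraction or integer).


Start with 261.
Step 1: Split 3:4, second share = 261 * 4/7 = 1044/7
Step 2: Inverse prop: k = (1044/7)*3; new y = k/10 = 1044/7*3/10 = 1566/35
Step 3: Increase by 10%: 1566/35 * 110/100 = 8613/175
Final result = 8613/175

8613/175


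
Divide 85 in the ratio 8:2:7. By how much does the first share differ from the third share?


Total parts = 8 + 2 + 7 = 17
Value per part = 85 / 17 = 5
Shares: 8*5=40, 2*5=10, 7*5=35
First share = 40, third share = 35
Difference = |40 - 35| = 5

5


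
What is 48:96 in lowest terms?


Find GCD(48, 96)
GCD = 48
Divide both by 48: 48/48 = 1, 96/48 = 2
Simplified ratio = 1:2

1:2


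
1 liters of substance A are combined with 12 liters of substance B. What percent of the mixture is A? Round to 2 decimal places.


Volume of A = 1 L
Volume of B = 12 L
Total volume = 1 + 12 = 13 L
Percentage of A = (1/13) * 100
= 7.69%

7.69


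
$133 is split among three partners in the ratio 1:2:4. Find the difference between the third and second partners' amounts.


Total parts = 1 + 2 + 4 = 7
Value per part = 133 / 7 = 19
Shares: 1*19=19, 2*19=38, 4*19=76
Third share = 76, second share = 38
Difference = |76 - 38| = 38

38


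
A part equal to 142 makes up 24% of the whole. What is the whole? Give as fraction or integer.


Given: 142 is 24% of the whole
Set up: 142 = 24/100 * whole
whole = 142 * 100 / 24
whole = 14200 / 24
whole = 1775/3

1775/3


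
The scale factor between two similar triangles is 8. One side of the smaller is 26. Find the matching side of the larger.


Similar triangles have proportional sides
Scale factor = 8
Smaller side = 26
Corresponding larger side = 26 * 8
= 208

208


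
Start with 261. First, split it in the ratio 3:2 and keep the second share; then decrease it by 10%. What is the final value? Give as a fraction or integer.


Start with 261.
Step 1: Split 3:2, second share = 261 * 2/5 = 522/5
Step 2: Decrease by 10%: 522/5 * 90/100 = 2349/25
Final result = 2349/25

2349/25


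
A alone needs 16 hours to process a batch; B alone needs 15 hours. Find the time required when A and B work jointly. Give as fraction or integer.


Rate of A = 1/16 job per hour
Rate of B = 1/15 job per hour
Combined rate = 1/16 + 1/15
Find common denominator: (15 + 16)/(16*15) = 31/240
Combined rate = 31/240 job per hour
Time together = 1 / (31/240) = 240/31 hours

240/31


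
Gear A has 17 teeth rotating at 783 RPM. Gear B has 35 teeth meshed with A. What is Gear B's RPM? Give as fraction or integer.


Gear ratio: teeth_A * RPM_A = teeth_B * RPM_B
17 * 783 = 35 * RPM_B
13311 = 35 * RPM_B
RPM_B = 13311 / 35
RPM_B = 13311/35

13311/35


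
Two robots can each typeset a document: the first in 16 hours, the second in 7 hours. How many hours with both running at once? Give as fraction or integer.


Rate of A = 1/16 job per hour
Rate of B = 1/7 job per hour
Combined rate = 1/16 + 1/7
Find common denominator: (7 + 16)/(16*7) = 23/112
Combined rate = 23/112 job per hour
Time together = 1 / (23/112) = 112/23 hours

112/23


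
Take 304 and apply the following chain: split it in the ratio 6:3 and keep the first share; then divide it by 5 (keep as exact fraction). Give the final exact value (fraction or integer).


Start with 304.
Step 1: Split 6:3, first share = 304 * 6/9 = 608/3
Step 2: Divide by 5: 608/3 / 5 = 608/15
Final result = 608/15

608/15


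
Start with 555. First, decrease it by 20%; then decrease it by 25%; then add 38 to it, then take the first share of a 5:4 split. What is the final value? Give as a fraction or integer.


Start with 555.
Step 1: Decrease by 20%: 555 * 80/100 = 444
Step 2: Decrease by 25%: 444 * 75/100 = 333
Step 3: Add 38: 333+38=371; split 5:4 first = 371*5/9 = 1855/9
Final result = 1855/9

1855/9


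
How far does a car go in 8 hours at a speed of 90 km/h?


Using distance = speed * time
Speed = 90 km/h
Time = 8 hours
Distance = 90 * 8
= 720 km

720


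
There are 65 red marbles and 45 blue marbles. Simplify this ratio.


Find GCD(65, 45)
GCD = 5
Divide both by 5: 65/5 = 13, 45/5 = 9
Simplified ratio = 13:9

13:9


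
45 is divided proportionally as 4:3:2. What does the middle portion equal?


Ratio = 4:3:2
Total parts = 4 + 3 + 2 = 9
Value per part = 45 / 9 = 5
First share = 4 * 5 = 20
Middle share = 3 * 5 = 15
Third share = 2 * 5 = 10

15


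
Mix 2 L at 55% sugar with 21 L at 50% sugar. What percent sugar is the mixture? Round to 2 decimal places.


Solute in mixture 1 = 55% of 2 L = 2*55/100 = 11/10 L
Solute in mixture 2 = 50% of 21 L = 21*50/100 = 21/2 L
Total solute = 11/10 + 21/2 = 58/5 L
Total volume = 2 + 21 = 23 L
Final concentration = 58/5/23 * 100 = 50.43%

50.43


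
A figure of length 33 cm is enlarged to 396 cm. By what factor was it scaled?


Original length = 33 cm
Scaled length = 396 cm
Scale factor = 396 / 33
= 12

12


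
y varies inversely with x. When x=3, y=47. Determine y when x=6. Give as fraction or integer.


Inverse proportion: y = k/x
Find k: k = 3 * 47 = 141
Compute y at x=6: y = 141/6
y = 47/2

47/2


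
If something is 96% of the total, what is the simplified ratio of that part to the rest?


Part = 96%, Remainder = 4%
Ratio = 96:4
GCD(96, 4) = 4
Simplify: 24:1 = 24:1

24:1


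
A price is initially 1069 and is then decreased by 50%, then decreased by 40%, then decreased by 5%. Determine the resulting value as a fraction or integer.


Start: 1069
Step 1: decrease by 50% => multiply by 50/100
  1069 * 50/100 = 1069/2
Step 2: decrease by 40% => multiply by 60/100
  1069/2 * 60/100 = 3207/10
Step 3: decrease by 5% => multiply by 95/100
  3207/10 * 95/100 = 60933/200
Final value = 60933/200

60933/200


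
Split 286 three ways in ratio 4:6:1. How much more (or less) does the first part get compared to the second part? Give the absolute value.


Total parts = 4 + 6 + 1 = 11
Value per part = 286 / 11 = 26
Shares: 4*26=104, 6*26=156, 1*26=26
First share = 104, second share = 156
Difference = |104 - 156| = 52

52


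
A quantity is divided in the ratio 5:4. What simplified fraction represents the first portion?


Total parts = 5 + 4 = 9
First part fraction = 5/9
Simplify: 5/9 = 5/9

5/9


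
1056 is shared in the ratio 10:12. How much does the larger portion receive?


Total parts = 10 + 12 = 22
Value per part = 1056 / 22 = 48
First share = 10 * 48 = 480
Second share = 12 * 48 = 576
Larger share = 576

576


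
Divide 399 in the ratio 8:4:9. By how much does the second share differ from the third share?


Total parts = 8 + 4 + 9 = 21
Value per part = 399 / 21 = 19
Shares: 8*19=152, 4*19=76, 9*19=171
Second share = 76, third share = 171
Difference = |76 - 171| = 95

95


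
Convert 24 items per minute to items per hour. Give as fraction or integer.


Converting from per minute to per hour
Rate = 24 items per minute
Multiply by 60: 24 * 60
= 1440 items per hour

1440


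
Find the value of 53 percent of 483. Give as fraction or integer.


Compute 53% of 483
Convert percentage: 53% = 53/100
Multiply: 483 * 53/100
= 25599/100
= 25599/100

25599/100


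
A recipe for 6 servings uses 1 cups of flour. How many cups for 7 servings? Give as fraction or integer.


Original: 1 cups for 6 servings
Target servings = 7
Scaling factor = 7/6
New amount = 1 * 7/6
= 7/6
= 7/6 cups

7/6


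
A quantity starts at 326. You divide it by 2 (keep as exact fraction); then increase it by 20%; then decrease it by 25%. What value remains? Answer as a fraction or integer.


Start with 326.
Step 1: Divide by 2: 326 / 2 = 163
Step 2: Increase by 20%: 163 * 120/100 = 978/5
Step 3: Decrease by 25%: 978/5 * 75/100 = 1467/10
Final result = 1467/10

1467/10


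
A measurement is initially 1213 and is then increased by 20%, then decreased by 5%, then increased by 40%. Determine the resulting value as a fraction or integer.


Start: 1213
Step 1: increase by 20% => multiply by 120/100
  1213 * 120/100 = 7278/5
Step 2: decrease by 5% => multiply by 95/100
  7278/5 * 95/100 = 69141/50
Step 3: increase by 40% => multiply by 140/100
  69141/50 * 140/100 = 483987/250
Final value = 483987/250

483987/250


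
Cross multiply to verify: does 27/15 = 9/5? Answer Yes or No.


Cross multiply to check 27/15 = 9/5
Left cross product: 27 * 5 = 135
Right cross product: 15 * 9 = 135
135 = 135
Equal, so proportions match => Yes

Yes


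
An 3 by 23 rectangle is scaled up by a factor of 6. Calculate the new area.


Original dimensions: 3 x 23
Enlargement factor = 6
New width = 3 * 6 = 18
New height = 23 * 6 = 138
New area = 18 * 138 = 2484

2484


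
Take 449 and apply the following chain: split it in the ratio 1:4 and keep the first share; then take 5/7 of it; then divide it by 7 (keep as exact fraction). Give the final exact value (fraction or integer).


Start with 449.
Step 1: Split 1:4, first share = 449 * 1/5 = 449/5
Step 2: Take 5/7: 449/5 * 5/7 = 449/7
Step 3: Divide by 7: 449/7 / 7 = 449/49
Final result = 449/49

449/49


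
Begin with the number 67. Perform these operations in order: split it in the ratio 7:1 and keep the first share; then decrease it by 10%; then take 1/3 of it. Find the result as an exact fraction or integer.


Start with 67.
Step 1: Split 7:1, first share = 67 * 7/8 = 469/8
Step 2: Decrease by 10%: 469/8 * 90/100 = 4221/80
Step 3: Take 1/3: 4221/80 * 1/3 = 1407/80
Final result = 1407/80

1407/80


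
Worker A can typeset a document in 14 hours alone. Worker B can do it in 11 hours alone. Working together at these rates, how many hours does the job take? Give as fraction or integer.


Rate of A = 1/14 job per hour
Rate of B = 1/11 job per hour
Combined rate = 1/14 + 1/11
Find common denominator: (11 + 14)/(14*11) = 25/154
Combined rate = 25/154 job per hour
Time together = 1 / (25/154) = 154/25 hours

154/25


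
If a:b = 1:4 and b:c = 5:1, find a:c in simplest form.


Given a:b = 1:4 and b:c = 5:1
Make b consistent. Multiply first ratio by 5: a:b = 5:20
Multiply second ratio by 4: b:c = 20:4
Now b = 20 in both, so a:b:c = 5:20:4
Therefore a:c = 5:4
Simplify by GCD: a:c = 5:4

5:4


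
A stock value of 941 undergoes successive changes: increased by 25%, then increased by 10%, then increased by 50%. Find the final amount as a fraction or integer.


Start: 941
Step 1: increase by 25% => multiply by 125/100
  941 * 125/100 = 4705/4
Step 2: increase by 10% => multiply by 110/100
  4705/4 * 110/100 = 10351/8
Step 3: increase by 50% => multiply by 150/100
  10351/8 * 150/100 = 31053/16
Final value = 31053/16

31053/16


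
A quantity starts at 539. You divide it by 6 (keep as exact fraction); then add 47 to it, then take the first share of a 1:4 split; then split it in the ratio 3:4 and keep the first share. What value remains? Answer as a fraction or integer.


Start with 539.
Step 1: Divide by 6: 539 / 6 = 539/6
Step 2: Add 47: 539/6+47=821/6; split 1:4 first = 821/6*1/5 = 821/30
Step 3: Split 3:4, first share = 821/30 * 3/7 = 821/70
Final result = 821/70

821/70


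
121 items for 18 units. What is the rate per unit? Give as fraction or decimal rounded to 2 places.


Total items = 121
Number of units = 18
Unit rate = 121 / 18
= 6.72 items per unit

6.72


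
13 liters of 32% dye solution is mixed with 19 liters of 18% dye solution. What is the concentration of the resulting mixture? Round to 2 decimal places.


Solute in mixture 1 = 32% of 13 L = 13*32/100 = 104/25 L
Solute in mixture 2 = 18% of 19 L = 19*18/100 = 171/50 L
Total solute = 104/25 + 171/50 = 379/50 L
Total volume = 13 + 19 = 32 L
Final concentration = 379/50/32 * 100 = 23.69%

23.69


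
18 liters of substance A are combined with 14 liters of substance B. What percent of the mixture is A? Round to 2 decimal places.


Volume of A = 18 L
Volume of B = 14 L
Total volume = 18 + 14 = 32 L
Percentage of A = (18/32) * 100
= 56.25%

56.25


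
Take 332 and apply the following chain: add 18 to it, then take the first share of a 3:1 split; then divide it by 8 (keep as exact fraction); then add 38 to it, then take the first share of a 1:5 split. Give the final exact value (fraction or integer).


Start with 332.
Step 1: Add 18: 332+18=350; split 3:1 first = 350*3/4 = 525/2
Step 2: Divide by 8: 525/2 / 8 = 525/16
Step 3: Add 38: 525/16+38=1133/16; split 1:5 first = 1133/16*1/6 = 1133/96
Final result = 1133/96

1133/96


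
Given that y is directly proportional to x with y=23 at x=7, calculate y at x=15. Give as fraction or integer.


Direct proportion: y = kx
Find k: k = 23/7 = 23/7
Compute y at x=15: y = 23/7 * 15
y = 345/7

345/7


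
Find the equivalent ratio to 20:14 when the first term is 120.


Original ratio: 20:14
First term target: 120
Scale factor = 120 / 20 = 6
Multiply second term: 14 * 6 = 84
Equivalent ratio = 120:84

120:84


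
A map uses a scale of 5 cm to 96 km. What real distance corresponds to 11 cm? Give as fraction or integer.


Map scale: 5 cm = 96 km
Measured distance on map = 11 cm
Set up proportion: 11 * 96 / 5
= 1056 / 5
= 1056/5 km

1056/5


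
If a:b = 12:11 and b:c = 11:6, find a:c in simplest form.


Given a:b = 12:11 and b:c = 11:6
Make b consistent. Multiply first ratio by 11: a:b = 132:121
Multiply second ratio by 11: b:c = 121:66
Now b = 121 in both, so a:b:c = 132:121:66
Therefore a:c = 132:66
Simplify by GCD: a:c = 2:1

2:1


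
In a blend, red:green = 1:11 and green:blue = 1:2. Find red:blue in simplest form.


Given a:b = 1:11 and b:c = 1:2
Make b consistent. Multiply first ratio by 1: a:b = 1:11
Multiply second ratio by 11: b:c = 11:22
Now b = 11 in both, so a:b:c = 1:11:22
Therefore a:c = 1:22
Simplify by GCD: a:c = 1:22

1:22


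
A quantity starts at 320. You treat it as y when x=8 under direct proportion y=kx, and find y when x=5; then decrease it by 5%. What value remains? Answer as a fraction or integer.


Start with 320.
Step 1: Direct prop: k = (320)/8; new y = k*5 = 320*5/8 = 200
Step 2: Decrease by 5%: 200 * 95/100 = 190
Final result = 190

190


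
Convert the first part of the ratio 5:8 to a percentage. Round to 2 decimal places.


Total parts = 5 + 8 = 13
First part fraction = 5/13
Percentage = (5/13) * 100
= 0.384615 * 100
= 38.46%

38.46


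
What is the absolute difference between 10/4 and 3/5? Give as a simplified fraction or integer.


Simplify: 10/4 = 5/2 and 3/5 = 3/5
Find common denominator: LCD = 10
Convert: 25/10 and 6/10
Difference = |25 - 6|/10 = 19/10
Simplified = 19/10

19/10


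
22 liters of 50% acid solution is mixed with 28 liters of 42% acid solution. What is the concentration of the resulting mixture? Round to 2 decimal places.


Solute in mixture 1 = 50% of 22 L = 22*50/100 = 11 L
Solute in mixture 2 = 42% of 28 L = 28*42/100 = 294/25 L
Total solute = 11 + 294/25 = 569/25 L
Total volume = 22 + 28 = 50 L
Final concentration = 569/25/50 * 100 = 45.52%

45.52


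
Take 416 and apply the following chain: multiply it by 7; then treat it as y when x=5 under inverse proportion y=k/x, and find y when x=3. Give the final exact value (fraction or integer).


Start with 416.
Step 1: Multiply by 7: 416 * 7 = 2912
Step 2: Inverse prop: k = (2912)*5; new y = k/3 = 2912*5/3 = 14560/3
Final result = 14560/3

14560/3


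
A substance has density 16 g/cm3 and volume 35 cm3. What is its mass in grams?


Using mass = density * volume
Density = 16 g/cm3
Volume = 35 cm3
Mass = 16 * 35
= 560 g

560
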